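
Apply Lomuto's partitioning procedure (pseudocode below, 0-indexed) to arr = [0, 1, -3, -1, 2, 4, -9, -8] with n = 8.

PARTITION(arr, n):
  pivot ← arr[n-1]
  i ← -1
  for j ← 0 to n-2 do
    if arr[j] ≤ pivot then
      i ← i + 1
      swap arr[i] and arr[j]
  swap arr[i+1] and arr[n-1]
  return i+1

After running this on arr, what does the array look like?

pivot = arr[7] = -8; i = -1
j=0: arr[0]=0 > -8 → no swap
j=1: arr[1]=1 > -8 → no swap
j=2: arr[2]=-3 > -8 → no swap
j=3: arr[3]=-1 > -8 → no swap
j=4: arr[4]=2 > -8 → no swap
j=5: arr[5]=4 > -8 → no swap
j=6: arr[6]=-9 ≤ -8 → i=0, swap arr[0],arr[6] → [-9, 1, -3, -1, 2, 4, 0, -8]
final swap arr[1],arr[7] → [-9, -8, -3, -1, 2, 4, 0, 1]; return 1

[-9, -8, -3, -1, 2, 4, 0, 1]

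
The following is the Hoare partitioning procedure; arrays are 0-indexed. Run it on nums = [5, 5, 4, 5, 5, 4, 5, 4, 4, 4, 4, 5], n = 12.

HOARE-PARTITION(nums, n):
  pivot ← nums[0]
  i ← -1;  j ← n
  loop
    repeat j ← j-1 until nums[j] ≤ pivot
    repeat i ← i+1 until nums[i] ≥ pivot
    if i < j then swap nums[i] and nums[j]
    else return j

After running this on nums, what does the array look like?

pivot = nums[0] = 5; i = -1, j = 12
j→11 (nums[11]=5≤5), i→0 (nums[0]=5≥5); i<j, swap → [5, 5, 4, 5, 5, 4, 5, 4, 4, 4, 4, 5]
j→10 (nums[10]=4≤5), i→1 (nums[1]=5≥5); i<j, swap → [5, 4, 4, 5, 5, 4, 5, 4, 4, 4, 5, 5]
j→9 (nums[9]=4≤5), i→3 (nums[3]=5≥5); i<j, swap → [5, 4, 4, 4, 5, 4, 5, 4, 4, 5, 5, 5]
j→8 (nums[8]=4≤5), i→4 (nums[4]=5≥5); i<j, swap → [5, 4, 4, 4, 4, 4, 5, 4, 5, 5, 5, 5]
j→7 (nums[7]=4≤5), i→6 (nums[6]=5≥5); i<j, swap → [5, 4, 4, 4, 4, 4, 4, 5, 5, 5, 5, 5]
j→6, i→7; i≥j, return j=6. nums = [5, 4, 4, 4, 4, 4, 4, 5, 5, 5, 5, 5]

[5, 4, 4, 4, 4, 4, 4, 5, 5, 5, 5, 5]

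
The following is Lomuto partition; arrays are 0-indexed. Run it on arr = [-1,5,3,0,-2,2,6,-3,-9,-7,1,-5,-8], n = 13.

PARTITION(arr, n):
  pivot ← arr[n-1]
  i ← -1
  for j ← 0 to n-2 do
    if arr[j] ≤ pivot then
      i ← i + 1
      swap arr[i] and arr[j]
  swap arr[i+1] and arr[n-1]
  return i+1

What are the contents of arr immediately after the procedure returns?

[-9,-8,3,0,-2,2,6,-3,-1,-7,1,-5,5]

pivot=-8, i=-1
j=0: -1>-8, skip
j=1: 5>-8, skip
j=2: 3>-8, skip
j=3: 0>-8, skip
j=4: -2>-8, skip
j=5: 2>-8, skip
j=6: 6>-8, skip
j=7: -3>-8, skip
j=8: -9≤-8, i=0, swap(0,8) ⇒ [-9,5,3,0,-2,2,6,-3,-1,-7,1,-5,-8]
j=9: -7>-8, skip
j=10: 1>-8, skip
j=11: -5>-8, skip
swap(1,12) ⇒ [-9,-8,3,0,-2,2,6,-3,-1,-7,1,-5,5]; return 1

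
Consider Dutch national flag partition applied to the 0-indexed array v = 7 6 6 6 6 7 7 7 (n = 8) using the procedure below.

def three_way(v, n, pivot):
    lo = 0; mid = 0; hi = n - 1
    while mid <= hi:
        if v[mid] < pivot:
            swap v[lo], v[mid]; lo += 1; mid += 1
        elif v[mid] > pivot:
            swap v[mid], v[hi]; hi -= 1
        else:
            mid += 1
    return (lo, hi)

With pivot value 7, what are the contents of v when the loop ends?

lo=0 mid=0 hi=7
7=7: mid=1
6<7: swap(0,1), lo=1 mid=2 ⇒ 6 7 6 6 6 7 7 7
6<7: swap(1,2), lo=2 mid=3 ⇒ 6 6 7 6 6 7 7 7
6<7: swap(2,3), lo=3 mid=4 ⇒ 6 6 6 7 6 7 7 7
6<7: swap(3,4), lo=4 mid=5 ⇒ 6 6 6 6 7 7 7 7
7=7: mid=6
7=7: mid=7
7=7: mid=8
done. lo=4 hi=7; v=6 6 6 6 7 7 7 7

6 6 6 6 7 7 7 7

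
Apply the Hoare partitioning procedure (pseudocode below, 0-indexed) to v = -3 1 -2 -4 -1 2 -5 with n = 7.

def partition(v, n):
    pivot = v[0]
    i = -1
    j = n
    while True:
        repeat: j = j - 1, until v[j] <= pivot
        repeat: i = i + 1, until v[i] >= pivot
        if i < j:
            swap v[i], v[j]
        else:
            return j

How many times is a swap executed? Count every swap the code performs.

2

pivot = v[0] = -3; i = -1, j = 7
j→6 (v[6]=-5≤-3), i→0 (v[0]=-3≥-3); i<j, swap → -5 1 -2 -4 -1 2 -3
j→3 (v[3]=-4≤-3), i→1 (v[1]=1≥-3); i<j, swap → -5 -4 -2 1 -1 2 -3
j→1, i→2; i≥j, return j=1. v = -5 -4 -2 1 -1 2 -3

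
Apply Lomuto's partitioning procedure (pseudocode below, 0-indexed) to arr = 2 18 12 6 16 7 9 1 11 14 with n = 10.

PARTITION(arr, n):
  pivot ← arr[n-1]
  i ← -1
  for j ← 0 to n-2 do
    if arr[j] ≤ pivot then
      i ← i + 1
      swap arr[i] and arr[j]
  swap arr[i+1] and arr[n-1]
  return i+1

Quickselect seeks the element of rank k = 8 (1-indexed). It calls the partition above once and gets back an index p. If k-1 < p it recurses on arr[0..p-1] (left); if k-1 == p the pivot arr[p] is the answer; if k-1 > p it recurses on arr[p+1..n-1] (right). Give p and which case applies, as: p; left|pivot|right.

7; pivot

pivot = arr[9] = 14; i = -1
j=0: arr[0]=2 ≤ 14 → i=0, swap arr[0],arr[0] (no change) → 2 18 12 6 16 7 9 1 11 14
j=1: arr[1]=18 > 14 → no swap
j=2: arr[2]=12 ≤ 14 → i=1, swap arr[1],arr[2] → 2 12 18 6 16 7 9 1 11 14
j=3: arr[3]=6 ≤ 14 → i=2, swap arr[2],arr[3] → 2 12 6 18 16 7 9 1 11 14
j=4: arr[4]=16 > 14 → no swap
j=5: arr[5]=7 ≤ 14 → i=3, swap arr[3],arr[5] → 2 12 6 7 16 18 9 1 11 14
j=6: arr[6]=9 ≤ 14 → i=4, swap arr[4],arr[6] → 2 12 6 7 9 18 16 1 11 14
j=7: arr[7]=1 ≤ 14 → i=5, swap arr[5],arr[7] → 2 12 6 7 9 1 16 18 11 14
j=8: arr[8]=11 ≤ 14 → i=6, swap arr[6],arr[8] → 2 12 6 7 9 1 11 18 16 14
final swap arr[7],arr[9] → 2 12 6 7 9 1 11 14 16 18; return 7
p = 7; k-1 = 7 == 7 ⇒ pivot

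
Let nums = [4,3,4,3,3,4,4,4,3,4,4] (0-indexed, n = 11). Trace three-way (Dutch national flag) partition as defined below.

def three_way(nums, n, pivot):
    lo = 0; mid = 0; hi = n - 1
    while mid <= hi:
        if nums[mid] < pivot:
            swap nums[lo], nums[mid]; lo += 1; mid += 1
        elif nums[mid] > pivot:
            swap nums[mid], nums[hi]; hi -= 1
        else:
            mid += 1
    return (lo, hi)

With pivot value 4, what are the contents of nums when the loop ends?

pivot = 4; lo=0, mid=0, hi=10
nums[mid]=4=4: mid=1
nums[mid]=3<4: swap nums[0],nums[1]; lo=1,mid=2 → [3,4,4,3,3,4,4,4,3,4,4]
nums[mid]=4=4: mid=3
nums[mid]=3<4: swap nums[1],nums[3]; lo=2,mid=4 → [3,3,4,4,3,4,4,4,3,4,4]
nums[mid]=3<4: swap nums[2],nums[4]; lo=3,mid=5 → [3,3,3,4,4,4,4,4,3,4,4]
nums[mid]=4=4: mid=6
nums[mid]=4=4: mid=7
nums[mid]=4=4: mid=8
nums[mid]=3<4: swap nums[3],nums[8]; lo=4,mid=9 → [3,3,3,3,4,4,4,4,4,4,4]
nums[mid]=4=4: mid=10
nums[mid]=4=4: mid=11
end: lo=4, hi=10; nums = [3,3,3,3,4,4,4,4,4,4,4]

[3,3,3,3,4,4,4,4,4,4,4]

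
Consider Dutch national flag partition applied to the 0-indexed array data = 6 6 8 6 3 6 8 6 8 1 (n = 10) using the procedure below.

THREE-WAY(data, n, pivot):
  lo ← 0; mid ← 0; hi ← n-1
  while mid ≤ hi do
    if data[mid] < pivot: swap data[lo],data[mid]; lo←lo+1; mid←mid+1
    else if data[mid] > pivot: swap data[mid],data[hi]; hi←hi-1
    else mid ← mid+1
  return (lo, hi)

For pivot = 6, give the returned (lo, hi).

(2, 6)

pivot = 6; lo=0, mid=0, hi=9
data[mid]=6=6: mid=1
data[mid]=6=6: mid=2
data[mid]=8>6: swap data[2],data[9]; hi=8 → 6 6 1 6 3 6 8 6 8 8
data[mid]=1<6: swap data[0],data[2]; lo=1,mid=3 → 1 6 6 6 3 6 8 6 8 8
data[mid]=6=6: mid=4
data[mid]=3<6: swap data[1],data[4]; lo=2,mid=5 → 1 3 6 6 6 6 8 6 8 8
data[mid]=6=6: mid=6
data[mid]=8>6: swap data[6],data[8]; hi=7 → 1 3 6 6 6 6 8 6 8 8
data[mid]=8>6: swap data[6],data[7]; hi=6 → 1 3 6 6 6 6 6 8 8 8
data[mid]=6=6: mid=7
end: lo=2, hi=6; data = 1 3 6 6 6 6 6 8 8 8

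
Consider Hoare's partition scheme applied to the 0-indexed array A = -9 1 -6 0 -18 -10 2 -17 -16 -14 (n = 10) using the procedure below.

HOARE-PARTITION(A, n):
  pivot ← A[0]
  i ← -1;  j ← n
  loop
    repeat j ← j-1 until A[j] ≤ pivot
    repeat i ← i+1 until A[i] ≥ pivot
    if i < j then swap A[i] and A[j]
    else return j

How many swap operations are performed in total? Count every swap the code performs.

4

pivot = A[0] = -9; i = -1, j = 10
j→9 (A[9]=-14≤-9), i→0 (A[0]=-9≥-9); i<j, swap → -14 1 -6 0 -18 -10 2 -17 -16 -9
j→8 (A[8]=-16≤-9), i→1 (A[1]=1≥-9); i<j, swap → -14 -16 -6 0 -18 -10 2 -17 1 -9
j→7 (A[7]=-17≤-9), i→2 (A[2]=-6≥-9); i<j, swap → -14 -16 -17 0 -18 -10 2 -6 1 -9
j→5 (A[5]=-10≤-9), i→3 (A[3]=0≥-9); i<j, swap → -14 -16 -17 -10 -18 0 2 -6 1 -9
j→4, i→5; i≥j, return j=4. A = -14 -16 -17 -10 -18 0 2 -6 1 -9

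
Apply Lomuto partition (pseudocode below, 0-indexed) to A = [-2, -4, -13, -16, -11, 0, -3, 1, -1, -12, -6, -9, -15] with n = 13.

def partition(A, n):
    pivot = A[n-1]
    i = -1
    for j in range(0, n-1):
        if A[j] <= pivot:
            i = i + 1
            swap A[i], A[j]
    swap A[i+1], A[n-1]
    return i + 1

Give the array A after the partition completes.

pivot = A[12] = -15; i = -1
j=0: A[0]=-2 > -15 → no swap
j=1: A[1]=-4 > -15 → no swap
j=2: A[2]=-13 > -15 → no swap
j=3: A[3]=-16 ≤ -15 → i=0, swap A[0],A[3] → [-16, -4, -13, -2, -11, 0, -3, 1, -1, -12, -6, -9, -15]
j=4: A[4]=-11 > -15 → no swap
j=5: A[5]=0 > -15 → no swap
j=6: A[6]=-3 > -15 → no swap
j=7: A[7]=1 > -15 → no swap
j=8: A[8]=-1 > -15 → no swap
j=9: A[9]=-12 > -15 → no swap
j=10: A[10]=-6 > -15 → no swap
j=11: A[11]=-9 > -15 → no swap
final swap A[1],A[12] → [-16, -15, -13, -2, -11, 0, -3, 1, -1, -12, -6, -9, -4]; return 1

[-16, -15, -13, -2, -11, 0, -3, 1, -1, -12, -6, -9, -4]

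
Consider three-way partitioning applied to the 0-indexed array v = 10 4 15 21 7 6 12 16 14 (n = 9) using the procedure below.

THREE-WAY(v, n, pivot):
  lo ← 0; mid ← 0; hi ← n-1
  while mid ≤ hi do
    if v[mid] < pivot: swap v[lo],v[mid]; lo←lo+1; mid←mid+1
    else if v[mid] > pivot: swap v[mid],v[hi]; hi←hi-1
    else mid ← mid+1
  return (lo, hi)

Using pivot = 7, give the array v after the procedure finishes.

pivot = 7; lo=0, mid=0, hi=8
v[mid]=10>7: swap v[0],v[8]; hi=7 → 14 4 15 21 7 6 12 16 10
v[mid]=14>7: swap v[0],v[7]; hi=6 → 16 4 15 21 7 6 12 14 10
v[mid]=16>7: swap v[0],v[6]; hi=5 → 12 4 15 21 7 6 16 14 10
v[mid]=12>7: swap v[0],v[5]; hi=4 → 6 4 15 21 7 12 16 14 10
v[mid]=6<7: swap v[0],v[0]; lo=1,mid=1 → 6 4 15 21 7 12 16 14 10
v[mid]=4<7: swap v[1],v[1]; lo=2,mid=2 → 6 4 15 21 7 12 16 14 10
v[mid]=15>7: swap v[2],v[4]; hi=3 → 6 4 7 21 15 12 16 14 10
v[mid]=7=7: mid=3
v[mid]=21>7: swap v[3],v[3]; hi=2 → 6 4 7 21 15 12 16 14 10
end: lo=2, hi=2; v = 6 4 7 21 15 12 16 14 10

6 4 7 21 15 12 16 14 10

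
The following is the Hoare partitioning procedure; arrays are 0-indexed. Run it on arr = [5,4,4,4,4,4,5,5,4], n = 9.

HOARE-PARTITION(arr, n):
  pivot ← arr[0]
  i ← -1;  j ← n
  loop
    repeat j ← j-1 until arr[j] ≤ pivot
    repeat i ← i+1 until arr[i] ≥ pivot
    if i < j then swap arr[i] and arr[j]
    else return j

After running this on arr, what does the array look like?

[4,4,4,4,4,4,5,5,5]

pivot = arr[0] = 5; i = -1, j = 9
j→8 (arr[8]=4≤5), i→0 (arr[0]=5≥5); i<j, swap → [4,4,4,4,4,4,5,5,5]
j→7 (arr[7]=5≤5), i→6 (arr[6]=5≥5); i<j, swap → [4,4,4,4,4,4,5,5,5]
j→6, i→7; i≥j, return j=6. arr = [4,4,4,4,4,4,5,5,5]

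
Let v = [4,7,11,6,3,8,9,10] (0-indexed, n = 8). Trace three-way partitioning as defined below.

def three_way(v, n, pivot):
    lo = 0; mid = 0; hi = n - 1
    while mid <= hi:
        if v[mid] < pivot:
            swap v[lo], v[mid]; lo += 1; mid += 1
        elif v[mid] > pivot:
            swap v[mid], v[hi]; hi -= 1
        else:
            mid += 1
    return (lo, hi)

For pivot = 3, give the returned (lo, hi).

lo=0 mid=0 hi=7
4>3: swap(0,7), hi=6 ⇒ [10,7,11,6,3,8,9,4]
10>3: swap(0,6), hi=5 ⇒ [9,7,11,6,3,8,10,4]
9>3: swap(0,5), hi=4 ⇒ [8,7,11,6,3,9,10,4]
8>3: swap(0,4), hi=3 ⇒ [3,7,11,6,8,9,10,4]
3=3: mid=1
7>3: swap(1,3), hi=2 ⇒ [3,6,11,7,8,9,10,4]
6>3: swap(1,2), hi=1 ⇒ [3,11,6,7,8,9,10,4]
11>3: swap(1,1), hi=0 ⇒ [3,11,6,7,8,9,10,4]
done. lo=0 hi=0; v=[3,11,6,7,8,9,10,4]

(0, 0)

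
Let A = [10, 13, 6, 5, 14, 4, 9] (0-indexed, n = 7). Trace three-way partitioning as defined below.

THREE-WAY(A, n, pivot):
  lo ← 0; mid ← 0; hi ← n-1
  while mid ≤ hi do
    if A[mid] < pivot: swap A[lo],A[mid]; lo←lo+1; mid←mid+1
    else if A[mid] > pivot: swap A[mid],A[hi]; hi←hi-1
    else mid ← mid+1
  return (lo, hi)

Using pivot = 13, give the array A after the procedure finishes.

[10, 6, 5, 9, 4, 13, 14]

lo=0 mid=0 hi=6
10<13: swap(0,0), lo=1 mid=1 ⇒ [10, 13, 6, 5, 14, 4, 9]
13=13: mid=2
6<13: swap(1,2), lo=2 mid=3 ⇒ [10, 6, 13, 5, 14, 4, 9]
5<13: swap(2,3), lo=3 mid=4 ⇒ [10, 6, 5, 13, 14, 4, 9]
14>13: swap(4,6), hi=5 ⇒ [10, 6, 5, 13, 9, 4, 14]
9<13: swap(3,4), lo=4 mid=5 ⇒ [10, 6, 5, 9, 13, 4, 14]
4<13: swap(4,5), lo=5 mid=6 ⇒ [10, 6, 5, 9, 4, 13, 14]
done. lo=5 hi=5; A=[10, 6, 5, 9, 4, 13, 14]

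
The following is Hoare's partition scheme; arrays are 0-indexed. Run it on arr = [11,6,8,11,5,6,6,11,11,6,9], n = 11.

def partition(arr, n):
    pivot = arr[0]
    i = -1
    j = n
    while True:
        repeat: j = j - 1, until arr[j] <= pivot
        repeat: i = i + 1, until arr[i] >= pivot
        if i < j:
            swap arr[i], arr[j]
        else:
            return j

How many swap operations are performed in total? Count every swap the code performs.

pivot = arr[0] = 11; i = -1, j = 11
j→10 (arr[10]=9≤11), i→0 (arr[0]=11≥11); i<j, swap → [9,6,8,11,5,6,6,11,11,6,11]
j→9 (arr[9]=6≤11), i→3 (arr[3]=11≥11); i<j, swap → [9,6,8,6,5,6,6,11,11,11,11]
j→8 (arr[8]=11≤11), i→7 (arr[7]=11≥11); i<j, swap → [9,6,8,6,5,6,6,11,11,11,11]
j→7, i→8; i≥j, return j=7. arr = [9,6,8,6,5,6,6,11,11,11,11]

3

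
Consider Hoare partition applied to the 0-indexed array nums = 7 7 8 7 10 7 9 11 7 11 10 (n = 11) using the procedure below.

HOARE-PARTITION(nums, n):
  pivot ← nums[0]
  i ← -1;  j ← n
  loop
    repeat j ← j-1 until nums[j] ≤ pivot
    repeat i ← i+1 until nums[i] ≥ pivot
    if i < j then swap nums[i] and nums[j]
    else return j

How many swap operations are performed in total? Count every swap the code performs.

pivot=7
j stops at 8 (7), i stops at 0 (7); swap ⇒ 7 7 8 7 10 7 9 11 7 11 10
j stops at 5 (7), i stops at 1 (7); swap ⇒ 7 7 8 7 10 7 9 11 7 11 10
j stops at 3 (7), i stops at 2 (8); swap ⇒ 7 7 7 8 10 7 9 11 7 11 10
j stops at 2, i stops at 3; i≥j ⇒ return 2. nums=7 7 7 8 10 7 9 11 7 11 10

3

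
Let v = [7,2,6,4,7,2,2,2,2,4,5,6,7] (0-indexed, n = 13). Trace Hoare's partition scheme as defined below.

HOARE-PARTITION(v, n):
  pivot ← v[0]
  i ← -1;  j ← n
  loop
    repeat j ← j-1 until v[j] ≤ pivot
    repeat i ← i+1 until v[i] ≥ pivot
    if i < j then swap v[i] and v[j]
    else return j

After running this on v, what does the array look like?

pivot = v[0] = 7; i = -1, j = 13
j→12 (v[12]=7≤7), i→0 (v[0]=7≥7); i<j, swap → [7,2,6,4,7,2,2,2,2,4,5,6,7]
j→11 (v[11]=6≤7), i→4 (v[4]=7≥7); i<j, swap → [7,2,6,4,6,2,2,2,2,4,5,7,7]
j→10, i→11; i≥j, return j=10. v = [7,2,6,4,6,2,2,2,2,4,5,7,7]

[7,2,6,4,6,2,2,2,2,4,5,7,7]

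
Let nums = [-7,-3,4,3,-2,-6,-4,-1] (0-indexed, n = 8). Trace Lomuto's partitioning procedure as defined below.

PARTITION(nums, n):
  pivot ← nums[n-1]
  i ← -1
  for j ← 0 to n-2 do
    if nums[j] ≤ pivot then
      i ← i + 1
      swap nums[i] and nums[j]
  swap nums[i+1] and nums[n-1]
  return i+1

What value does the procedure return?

5

pivot = nums[7] = -1; i = -1
j=0: nums[0]=-7 ≤ -1 → i=0, swap nums[0],nums[0] (no change) → [-7,-3,4,3,-2,-6,-4,-1]
j=1: nums[1]=-3 ≤ -1 → i=1, swap nums[1],nums[1] (no change) → [-7,-3,4,3,-2,-6,-4,-1]
j=2: nums[2]=4 > -1 → no swap
j=3: nums[3]=3 > -1 → no swap
j=4: nums[4]=-2 ≤ -1 → i=2, swap nums[2],nums[4] → [-7,-3,-2,3,4,-6,-4,-1]
j=5: nums[5]=-6 ≤ -1 → i=3, swap nums[3],nums[5] → [-7,-3,-2,-6,4,3,-4,-1]
j=6: nums[6]=-4 ≤ -1 → i=4, swap nums[4],nums[6] → [-7,-3,-2,-6,-4,3,4,-1]
final swap nums[5],nums[7] → [-7,-3,-2,-6,-4,-1,4,3]; return 5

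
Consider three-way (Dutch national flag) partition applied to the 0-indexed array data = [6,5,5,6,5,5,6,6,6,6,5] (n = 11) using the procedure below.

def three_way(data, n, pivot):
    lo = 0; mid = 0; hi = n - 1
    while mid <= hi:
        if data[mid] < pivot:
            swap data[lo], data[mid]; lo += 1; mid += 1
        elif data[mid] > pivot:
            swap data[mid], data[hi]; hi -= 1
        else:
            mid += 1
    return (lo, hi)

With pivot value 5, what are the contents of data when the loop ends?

[5,5,5,5,5,6,6,6,6,6,6]

lo=0 mid=0 hi=10
6>5: swap(0,10), hi=9 ⇒ [5,5,5,6,5,5,6,6,6,6,6]
5=5: mid=1
5=5: mid=2
5=5: mid=3
6>5: swap(3,9), hi=8 ⇒ [5,5,5,6,5,5,6,6,6,6,6]
6>5: swap(3,8), hi=7 ⇒ [5,5,5,6,5,5,6,6,6,6,6]
6>5: swap(3,7), hi=6 ⇒ [5,5,5,6,5,5,6,6,6,6,6]
6>5: swap(3,6), hi=5 ⇒ [5,5,5,6,5,5,6,6,6,6,6]
6>5: swap(3,5), hi=4 ⇒ [5,5,5,5,5,6,6,6,6,6,6]
5=5: mid=4
5=5: mid=5
done. lo=0 hi=4; data=[5,5,5,5,5,6,6,6,6,6,6]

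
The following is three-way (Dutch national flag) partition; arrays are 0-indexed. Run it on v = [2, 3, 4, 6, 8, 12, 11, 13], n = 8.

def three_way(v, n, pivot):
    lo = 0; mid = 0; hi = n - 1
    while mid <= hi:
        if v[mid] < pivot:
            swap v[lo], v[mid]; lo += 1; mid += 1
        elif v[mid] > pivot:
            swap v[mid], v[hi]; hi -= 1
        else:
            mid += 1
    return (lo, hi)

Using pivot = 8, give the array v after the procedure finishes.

lo=0 mid=0 hi=7
2<8: swap(0,0), lo=1 mid=1 ⇒ [2, 3, 4, 6, 8, 12, 11, 13]
3<8: swap(1,1), lo=2 mid=2 ⇒ [2, 3, 4, 6, 8, 12, 11, 13]
4<8: swap(2,2), lo=3 mid=3 ⇒ [2, 3, 4, 6, 8, 12, 11, 13]
6<8: swap(3,3), lo=4 mid=4 ⇒ [2, 3, 4, 6, 8, 12, 11, 13]
8=8: mid=5
12>8: swap(5,7), hi=6 ⇒ [2, 3, 4, 6, 8, 13, 11, 12]
13>8: swap(5,6), hi=5 ⇒ [2, 3, 4, 6, 8, 11, 13, 12]
11>8: swap(5,5), hi=4 ⇒ [2, 3, 4, 6, 8, 11, 13, 12]
done. lo=4 hi=4; v=[2, 3, 4, 6, 8, 11, 13, 12]

[2, 3, 4, 6, 8, 11, 13, 12]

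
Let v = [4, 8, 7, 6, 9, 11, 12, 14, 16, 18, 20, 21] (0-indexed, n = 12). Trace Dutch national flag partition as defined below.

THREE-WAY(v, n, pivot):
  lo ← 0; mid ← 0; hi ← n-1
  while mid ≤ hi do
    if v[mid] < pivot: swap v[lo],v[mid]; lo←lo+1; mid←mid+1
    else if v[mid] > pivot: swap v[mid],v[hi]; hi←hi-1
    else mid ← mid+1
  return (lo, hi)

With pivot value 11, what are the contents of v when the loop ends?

[4, 8, 7, 6, 9, 11, 14, 16, 18, 20, 21, 12]

lo=0 mid=0 hi=11
4<11: swap(0,0), lo=1 mid=1 ⇒ [4, 8, 7, 6, 9, 11, 12, 14, 16, 18, 20, 21]
8<11: swap(1,1), lo=2 mid=2 ⇒ [4, 8, 7, 6, 9, 11, 12, 14, 16, 18, 20, 21]
7<11: swap(2,2), lo=3 mid=3 ⇒ [4, 8, 7, 6, 9, 11, 12, 14, 16, 18, 20, 21]
6<11: swap(3,3), lo=4 mid=4 ⇒ [4, 8, 7, 6, 9, 11, 12, 14, 16, 18, 20, 21]
9<11: swap(4,4), lo=5 mid=5 ⇒ [4, 8, 7, 6, 9, 11, 12, 14, 16, 18, 20, 21]
11=11: mid=6
12>11: swap(6,11), hi=10 ⇒ [4, 8, 7, 6, 9, 11, 21, 14, 16, 18, 20, 12]
21>11: swap(6,10), hi=9 ⇒ [4, 8, 7, 6, 9, 11, 20, 14, 16, 18, 21, 12]
20>11: swap(6,9), hi=8 ⇒ [4, 8, 7, 6, 9, 11, 18, 14, 16, 20, 21, 12]
18>11: swap(6,8), hi=7 ⇒ [4, 8, 7, 6, 9, 11, 16, 14, 18, 20, 21, 12]
16>11: swap(6,7), hi=6 ⇒ [4, 8, 7, 6, 9, 11, 14, 16, 18, 20, 21, 12]
14>11: swap(6,6), hi=5 ⇒ [4, 8, 7, 6, 9, 11, 14, 16, 18, 20, 21, 12]
done. lo=5 hi=5; v=[4, 8, 7, 6, 9, 11, 14, 16, 18, 20, 21, 12]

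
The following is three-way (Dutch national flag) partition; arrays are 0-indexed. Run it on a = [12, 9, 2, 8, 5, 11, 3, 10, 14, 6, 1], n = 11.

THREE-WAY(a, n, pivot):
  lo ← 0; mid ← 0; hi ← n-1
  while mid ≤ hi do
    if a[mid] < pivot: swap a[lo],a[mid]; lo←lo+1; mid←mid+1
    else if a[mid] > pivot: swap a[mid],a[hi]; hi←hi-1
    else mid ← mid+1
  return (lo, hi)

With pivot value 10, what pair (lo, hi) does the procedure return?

lo=0 mid=0 hi=10
12>10: swap(0,10), hi=9 ⇒ [1, 9, 2, 8, 5, 11, 3, 10, 14, 6, 12]
1<10: swap(0,0), lo=1 mid=1 ⇒ [1, 9, 2, 8, 5, 11, 3, 10, 14, 6, 12]
9<10: swap(1,1), lo=2 mid=2 ⇒ [1, 9, 2, 8, 5, 11, 3, 10, 14, 6, 12]
2<10: swap(2,2), lo=3 mid=3 ⇒ [1, 9, 2, 8, 5, 11, 3, 10, 14, 6, 12]
8<10: swap(3,3), lo=4 mid=4 ⇒ [1, 9, 2, 8, 5, 11, 3, 10, 14, 6, 12]
5<10: swap(4,4), lo=5 mid=5 ⇒ [1, 9, 2, 8, 5, 11, 3, 10, 14, 6, 12]
11>10: swap(5,9), hi=8 ⇒ [1, 9, 2, 8, 5, 6, 3, 10, 14, 11, 12]
6<10: swap(5,5), lo=6 mid=6 ⇒ [1, 9, 2, 8, 5, 6, 3, 10, 14, 11, 12]
3<10: swap(6,6), lo=7 mid=7 ⇒ [1, 9, 2, 8, 5, 6, 3, 10, 14, 11, 12]
10=10: mid=8
14>10: swap(8,8), hi=7 ⇒ [1, 9, 2, 8, 5, 6, 3, 10, 14, 11, 12]
done. lo=7 hi=7; a=[1, 9, 2, 8, 5, 6, 3, 10, 14, 11, 12]

(7, 7)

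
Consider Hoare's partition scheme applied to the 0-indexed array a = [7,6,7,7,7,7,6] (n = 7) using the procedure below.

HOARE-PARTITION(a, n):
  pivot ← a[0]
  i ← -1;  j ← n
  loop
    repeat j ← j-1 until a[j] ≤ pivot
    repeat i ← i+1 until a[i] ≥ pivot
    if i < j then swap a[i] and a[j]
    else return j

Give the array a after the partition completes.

pivot=7
j stops at 6 (6), i stops at 0 (7); swap ⇒ [6,6,7,7,7,7,7]
j stops at 5 (7), i stops at 2 (7); swap ⇒ [6,6,7,7,7,7,7]
j stops at 4 (7), i stops at 3 (7); swap ⇒ [6,6,7,7,7,7,7]
j stops at 3, i stops at 4; i≥j ⇒ return 3. a=[6,6,7,7,7,7,7]

[6,6,7,7,7,7,7]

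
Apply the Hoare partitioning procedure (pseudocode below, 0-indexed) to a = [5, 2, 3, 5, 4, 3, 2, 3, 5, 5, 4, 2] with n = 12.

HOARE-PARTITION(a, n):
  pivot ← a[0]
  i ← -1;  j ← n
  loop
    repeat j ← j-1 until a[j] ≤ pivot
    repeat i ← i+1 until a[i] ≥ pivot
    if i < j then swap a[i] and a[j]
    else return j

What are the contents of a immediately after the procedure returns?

[2, 2, 3, 4, 4, 3, 2, 3, 5, 5, 5, 5]

pivot=5
j stops at 11 (2), i stops at 0 (5); swap ⇒ [2, 2, 3, 5, 4, 3, 2, 3, 5, 5, 4, 5]
j stops at 10 (4), i stops at 3 (5); swap ⇒ [2, 2, 3, 4, 4, 3, 2, 3, 5, 5, 5, 5]
j stops at 9 (5), i stops at 8 (5); swap ⇒ [2, 2, 3, 4, 4, 3, 2, 3, 5, 5, 5, 5]
j stops at 8, i stops at 9; i≥j ⇒ return 8. a=[2, 2, 3, 4, 4, 3, 2, 3, 5, 5, 5, 5]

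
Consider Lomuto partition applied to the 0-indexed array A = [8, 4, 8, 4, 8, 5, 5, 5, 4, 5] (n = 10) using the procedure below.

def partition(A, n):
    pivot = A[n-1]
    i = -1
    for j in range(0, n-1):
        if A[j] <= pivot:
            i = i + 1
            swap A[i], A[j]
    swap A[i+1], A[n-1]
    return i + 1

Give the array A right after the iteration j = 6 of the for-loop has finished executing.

pivot = A[9] = 5; i = -1
j=0: A[0]=8 > 5 → no swap
j=1: A[1]=4 ≤ 5 → i=0, swap A[0],A[1] → [4, 8, 8, 4, 8, 5, 5, 5, 4, 5]
j=2: A[2]=8 > 5 → no swap
j=3: A[3]=4 ≤ 5 → i=1, swap A[1],A[3] → [4, 4, 8, 8, 8, 5, 5, 5, 4, 5]
j=4: A[4]=8 > 5 → no swap
j=5: A[5]=5 ≤ 5 → i=2, swap A[2],A[5] → [4, 4, 5, 8, 8, 8, 5, 5, 4, 5]
j=6: A[6]=5 ≤ 5 → i=3, swap A[3],A[6] → [4, 4, 5, 5, 8, 8, 8, 5, 4, 5]
(after j=6) A = [4, 4, 5, 5, 8, 8, 8, 5, 4, 5]

[4, 4, 5, 5, 8, 8, 8, 5, 4, 5]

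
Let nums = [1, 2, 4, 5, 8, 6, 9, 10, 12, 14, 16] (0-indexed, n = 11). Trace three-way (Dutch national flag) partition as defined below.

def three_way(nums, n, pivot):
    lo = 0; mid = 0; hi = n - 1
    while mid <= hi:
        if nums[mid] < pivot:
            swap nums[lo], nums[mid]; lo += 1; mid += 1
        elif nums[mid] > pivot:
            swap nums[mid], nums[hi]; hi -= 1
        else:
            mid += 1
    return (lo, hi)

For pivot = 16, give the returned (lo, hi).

lo=0 mid=0 hi=10
1<16: swap(0,0), lo=1 mid=1 ⇒ [1, 2, 4, 5, 8, 6, 9, 10, 12, 14, 16]
2<16: swap(1,1), lo=2 mid=2 ⇒ [1, 2, 4, 5, 8, 6, 9, 10, 12, 14, 16]
4<16: swap(2,2), lo=3 mid=3 ⇒ [1, 2, 4, 5, 8, 6, 9, 10, 12, 14, 16]
5<16: swap(3,3), lo=4 mid=4 ⇒ [1, 2, 4, 5, 8, 6, 9, 10, 12, 14, 16]
8<16: swap(4,4), lo=5 mid=5 ⇒ [1, 2, 4, 5, 8, 6, 9, 10, 12, 14, 16]
6<16: swap(5,5), lo=6 mid=6 ⇒ [1, 2, 4, 5, 8, 6, 9, 10, 12, 14, 16]
9<16: swap(6,6), lo=7 mid=7 ⇒ [1, 2, 4, 5, 8, 6, 9, 10, 12, 14, 16]
10<16: swap(7,7), lo=8 mid=8 ⇒ [1, 2, 4, 5, 8, 6, 9, 10, 12, 14, 16]
12<16: swap(8,8), lo=9 mid=9 ⇒ [1, 2, 4, 5, 8, 6, 9, 10, 12, 14, 16]
14<16: swap(9,9), lo=10 mid=10 ⇒ [1, 2, 4, 5, 8, 6, 9, 10, 12, 14, 16]
16=16: mid=11
done. lo=10 hi=10; nums=[1, 2, 4, 5, 8, 6, 9, 10, 12, 14, 16]

(10, 10)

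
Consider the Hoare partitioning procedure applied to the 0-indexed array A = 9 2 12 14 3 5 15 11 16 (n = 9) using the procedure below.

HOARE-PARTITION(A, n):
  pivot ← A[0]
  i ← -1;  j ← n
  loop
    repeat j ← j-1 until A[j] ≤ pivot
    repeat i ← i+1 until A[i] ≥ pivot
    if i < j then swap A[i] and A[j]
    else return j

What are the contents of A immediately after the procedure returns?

5 2 3 14 12 9 15 11 16

pivot=9
j stops at 5 (5), i stops at 0 (9); swap ⇒ 5 2 12 14 3 9 15 11 16
j stops at 4 (3), i stops at 2 (12); swap ⇒ 5 2 3 14 12 9 15 11 16
j stops at 2, i stops at 3; i≥j ⇒ return 2. A=5 2 3 14 12 9 15 11 16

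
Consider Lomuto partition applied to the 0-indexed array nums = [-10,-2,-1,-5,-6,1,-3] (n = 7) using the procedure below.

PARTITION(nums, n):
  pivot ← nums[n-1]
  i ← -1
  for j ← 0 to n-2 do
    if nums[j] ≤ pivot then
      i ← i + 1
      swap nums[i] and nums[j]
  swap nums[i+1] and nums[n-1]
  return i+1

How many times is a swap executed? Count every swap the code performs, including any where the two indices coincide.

pivot = nums[6] = -3; i = -1
j=0: nums[0]=-10 ≤ -3 → i=0, swap nums[0],nums[0] (no change) → [-10,-2,-1,-5,-6,1,-3]
j=1: nums[1]=-2 > -3 → no swap
j=2: nums[2]=-1 > -3 → no swap
j=3: nums[3]=-5 ≤ -3 → i=1, swap nums[1],nums[3] → [-10,-5,-1,-2,-6,1,-3]
j=4: nums[4]=-6 ≤ -3 → i=2, swap nums[2],nums[4] → [-10,-5,-6,-2,-1,1,-3]
j=5: nums[5]=1 > -3 → no swap
final swap nums[3],nums[6] → [-10,-5,-6,-3,-1,1,-2]; return 3

4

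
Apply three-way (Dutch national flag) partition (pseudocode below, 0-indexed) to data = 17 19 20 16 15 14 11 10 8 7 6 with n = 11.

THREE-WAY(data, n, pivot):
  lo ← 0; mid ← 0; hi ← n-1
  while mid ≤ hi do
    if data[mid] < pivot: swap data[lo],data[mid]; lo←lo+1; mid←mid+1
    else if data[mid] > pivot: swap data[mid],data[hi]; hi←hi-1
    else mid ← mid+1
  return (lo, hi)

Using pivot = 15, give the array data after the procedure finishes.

lo=0 mid=0 hi=10
17>15: swap(0,10), hi=9 ⇒ 6 19 20 16 15 14 11 10 8 7 17
6<15: swap(0,0), lo=1 mid=1 ⇒ 6 19 20 16 15 14 11 10 8 7 17
19>15: swap(1,9), hi=8 ⇒ 6 7 20 16 15 14 11 10 8 19 17
7<15: swap(1,1), lo=2 mid=2 ⇒ 6 7 20 16 15 14 11 10 8 19 17
20>15: swap(2,8), hi=7 ⇒ 6 7 8 16 15 14 11 10 20 19 17
8<15: swap(2,2), lo=3 mid=3 ⇒ 6 7 8 16 15 14 11 10 20 19 17
16>15: swap(3,7), hi=6 ⇒ 6 7 8 10 15 14 11 16 20 19 17
10<15: swap(3,3), lo=4 mid=4 ⇒ 6 7 8 10 15 14 11 16 20 19 17
15=15: mid=5
14<15: swap(4,5), lo=5 mid=6 ⇒ 6 7 8 10 14 15 11 16 20 19 17
11<15: swap(5,6), lo=6 mid=7 ⇒ 6 7 8 10 14 11 15 16 20 19 17
done. lo=6 hi=6; data=6 7 8 10 14 11 15 16 20 19 17

6 7 8 10 14 11 15 16 20 19 17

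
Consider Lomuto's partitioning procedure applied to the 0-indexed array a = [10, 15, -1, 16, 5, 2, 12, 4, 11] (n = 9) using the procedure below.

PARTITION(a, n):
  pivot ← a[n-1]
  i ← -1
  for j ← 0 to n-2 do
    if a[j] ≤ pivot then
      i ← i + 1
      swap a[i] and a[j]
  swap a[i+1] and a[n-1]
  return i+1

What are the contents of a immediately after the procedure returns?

pivot = a[8] = 11; i = -1
j=0: a[0]=10 ≤ 11 → i=0, swap a[0],a[0] (no change) → [10, 15, -1, 16, 5, 2, 12, 4, 11]
j=1: a[1]=15 > 11 → no swap
j=2: a[2]=-1 ≤ 11 → i=1, swap a[1],a[2] → [10, -1, 15, 16, 5, 2, 12, 4, 11]
j=3: a[3]=16 > 11 → no swap
j=4: a[4]=5 ≤ 11 → i=2, swap a[2],a[4] → [10, -1, 5, 16, 15, 2, 12, 4, 11]
j=5: a[5]=2 ≤ 11 → i=3, swap a[3],a[5] → [10, -1, 5, 2, 15, 16, 12, 4, 11]
j=6: a[6]=12 > 11 → no swap
j=7: a[7]=4 ≤ 11 → i=4, swap a[4],a[7] → [10, -1, 5, 2, 4, 16, 12, 15, 11]
final swap a[5],a[8] → [10, -1, 5, 2, 4, 11, 12, 15, 16]; return 5

[10, -1, 5, 2, 4, 11, 12, 15, 16]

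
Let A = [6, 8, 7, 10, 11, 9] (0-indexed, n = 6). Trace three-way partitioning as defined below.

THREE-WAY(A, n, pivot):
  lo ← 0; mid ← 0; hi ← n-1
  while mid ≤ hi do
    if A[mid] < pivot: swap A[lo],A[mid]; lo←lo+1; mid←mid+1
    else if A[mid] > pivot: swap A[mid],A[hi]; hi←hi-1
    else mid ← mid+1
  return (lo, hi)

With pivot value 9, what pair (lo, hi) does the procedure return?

lo=0 mid=0 hi=5
6<9: swap(0,0), lo=1 mid=1 ⇒ [6, 8, 7, 10, 11, 9]
8<9: swap(1,1), lo=2 mid=2 ⇒ [6, 8, 7, 10, 11, 9]
7<9: swap(2,2), lo=3 mid=3 ⇒ [6, 8, 7, 10, 11, 9]
10>9: swap(3,5), hi=4 ⇒ [6, 8, 7, 9, 11, 10]
9=9: mid=4
11>9: swap(4,4), hi=3 ⇒ [6, 8, 7, 9, 11, 10]
done. lo=3 hi=3; A=[6, 8, 7, 9, 11, 10]

(3, 3)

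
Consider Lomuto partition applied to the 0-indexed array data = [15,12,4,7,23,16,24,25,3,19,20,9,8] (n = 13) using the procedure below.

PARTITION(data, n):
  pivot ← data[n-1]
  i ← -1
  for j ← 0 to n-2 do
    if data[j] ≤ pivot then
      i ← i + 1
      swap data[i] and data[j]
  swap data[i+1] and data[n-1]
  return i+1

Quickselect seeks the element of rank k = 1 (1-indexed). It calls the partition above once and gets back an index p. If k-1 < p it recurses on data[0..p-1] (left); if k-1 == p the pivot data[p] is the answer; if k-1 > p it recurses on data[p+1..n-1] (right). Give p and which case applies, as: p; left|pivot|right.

3; left

pivot = data[12] = 8; i = -1
j=0: data[0]=15 > 8 → no swap
j=1: data[1]=12 > 8 → no swap
j=2: data[2]=4 ≤ 8 → i=0, swap data[0],data[2] → [4,12,15,7,23,16,24,25,3,19,20,9,8]
j=3: data[3]=7 ≤ 8 → i=1, swap data[1],data[3] → [4,7,15,12,23,16,24,25,3,19,20,9,8]
j=4: data[4]=23 > 8 → no swap
j=5: data[5]=16 > 8 → no swap
j=6: data[6]=24 > 8 → no swap
j=7: data[7]=25 > 8 → no swap
j=8: data[8]=3 ≤ 8 → i=2, swap data[2],data[8] → [4,7,3,12,23,16,24,25,15,19,20,9,8]
j=9: data[9]=19 > 8 → no swap
j=10: data[10]=20 > 8 → no swap
j=11: data[11]=9 > 8 → no swap
final swap data[3],data[12] → [4,7,3,8,23,16,24,25,15,19,20,9,12]; return 3
p = 3; k-1 = 0 < 3 ⇒ left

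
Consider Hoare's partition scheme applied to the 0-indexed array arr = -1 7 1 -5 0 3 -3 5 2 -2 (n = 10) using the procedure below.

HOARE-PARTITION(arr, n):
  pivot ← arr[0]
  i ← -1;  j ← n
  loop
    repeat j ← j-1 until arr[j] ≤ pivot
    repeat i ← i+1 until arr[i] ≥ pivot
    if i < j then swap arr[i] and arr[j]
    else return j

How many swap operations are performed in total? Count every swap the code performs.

pivot = arr[0] = -1; i = -1, j = 10
j→9 (arr[9]=-2≤-1), i→0 (arr[0]=-1≥-1); i<j, swap → -2 7 1 -5 0 3 -3 5 2 -1
j→6 (arr[6]=-3≤-1), i→1 (arr[1]=7≥-1); i<j, swap → -2 -3 1 -5 0 3 7 5 2 -1
j→3 (arr[3]=-5≤-1), i→2 (arr[2]=1≥-1); i<j, swap → -2 -3 -5 1 0 3 7 5 2 -1
j→2, i→3; i≥j, return j=2. arr = -2 -3 -5 1 0 3 7 5 2 -1

3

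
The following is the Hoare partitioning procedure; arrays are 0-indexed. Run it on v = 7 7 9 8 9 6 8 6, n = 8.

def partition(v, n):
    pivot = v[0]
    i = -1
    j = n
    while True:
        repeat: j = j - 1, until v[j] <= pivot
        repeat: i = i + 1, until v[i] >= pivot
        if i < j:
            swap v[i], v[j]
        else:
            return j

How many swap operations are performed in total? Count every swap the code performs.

2

pivot = v[0] = 7; i = -1, j = 8
j→7 (v[7]=6≤7), i→0 (v[0]=7≥7); i<j, swap → 6 7 9 8 9 6 8 7
j→5 (v[5]=6≤7), i→1 (v[1]=7≥7); i<j, swap → 6 6 9 8 9 7 8 7
j→1, i→2; i≥j, return j=1. v = 6 6 9 8 9 7 8 7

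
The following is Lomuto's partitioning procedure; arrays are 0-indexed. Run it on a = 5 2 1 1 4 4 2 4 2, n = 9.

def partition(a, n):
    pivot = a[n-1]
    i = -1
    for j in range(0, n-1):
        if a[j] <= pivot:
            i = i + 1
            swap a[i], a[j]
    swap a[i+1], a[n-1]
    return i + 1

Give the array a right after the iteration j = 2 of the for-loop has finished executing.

2 1 5 1 4 4 2 4 2

pivot = a[8] = 2; i = -1
j=0: a[0]=5 > 2 → no swap
j=1: a[1]=2 ≤ 2 → i=0, swap a[0],a[1] → 2 5 1 1 4 4 2 4 2
j=2: a[2]=1 ≤ 2 → i=1, swap a[1],a[2] → 2 1 5 1 4 4 2 4 2
(after j=2) a = 2 1 5 1 4 4 2 4 2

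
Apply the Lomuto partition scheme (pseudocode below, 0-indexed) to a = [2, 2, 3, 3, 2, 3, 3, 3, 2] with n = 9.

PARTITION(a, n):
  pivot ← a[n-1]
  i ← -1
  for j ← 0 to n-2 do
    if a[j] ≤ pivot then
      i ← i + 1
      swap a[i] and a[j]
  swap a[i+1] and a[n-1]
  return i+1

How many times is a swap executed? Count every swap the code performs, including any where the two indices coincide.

4

pivot = a[8] = 2; i = -1
j=0: a[0]=2 ≤ 2 → i=0, swap a[0],a[0] (no change) → [2, 2, 3, 3, 2, 3, 3, 3, 2]
j=1: a[1]=2 ≤ 2 → i=1, swap a[1],a[1] (no change) → [2, 2, 3, 3, 2, 3, 3, 3, 2]
j=2: a[2]=3 > 2 → no swap
j=3: a[3]=3 > 2 → no swap
j=4: a[4]=2 ≤ 2 → i=2, swap a[2],a[4] → [2, 2, 2, 3, 3, 3, 3, 3, 2]
j=5: a[5]=3 > 2 → no swap
j=6: a[6]=3 > 2 → no swap
j=7: a[7]=3 > 2 → no swap
final swap a[3],a[8] → [2, 2, 2, 2, 3, 3, 3, 3, 3]; return 3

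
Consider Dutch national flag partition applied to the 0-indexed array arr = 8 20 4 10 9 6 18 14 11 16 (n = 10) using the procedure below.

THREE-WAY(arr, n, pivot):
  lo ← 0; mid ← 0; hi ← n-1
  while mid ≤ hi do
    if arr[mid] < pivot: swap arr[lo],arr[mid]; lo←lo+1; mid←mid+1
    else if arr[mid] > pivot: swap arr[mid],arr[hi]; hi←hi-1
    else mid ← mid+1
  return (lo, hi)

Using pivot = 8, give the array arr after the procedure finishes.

lo=0 mid=0 hi=9
8=8: mid=1
20>8: swap(1,9), hi=8 ⇒ 8 16 4 10 9 6 18 14 11 20
16>8: swap(1,8), hi=7 ⇒ 8 11 4 10 9 6 18 14 16 20
11>8: swap(1,7), hi=6 ⇒ 8 14 4 10 9 6 18 11 16 20
14>8: swap(1,6), hi=5 ⇒ 8 18 4 10 9 6 14 11 16 20
18>8: swap(1,5), hi=4 ⇒ 8 6 4 10 9 18 14 11 16 20
6<8: swap(0,1), lo=1 mid=2 ⇒ 6 8 4 10 9 18 14 11 16 20
4<8: swap(1,2), lo=2 mid=3 ⇒ 6 4 8 10 9 18 14 11 16 20
10>8: swap(3,4), hi=3 ⇒ 6 4 8 9 10 18 14 11 16 20
9>8: swap(3,3), hi=2 ⇒ 6 4 8 9 10 18 14 11 16 20
done. lo=2 hi=2; arr=6 4 8 9 10 18 14 11 16 20

6 4 8 9 10 18 14 11 16 20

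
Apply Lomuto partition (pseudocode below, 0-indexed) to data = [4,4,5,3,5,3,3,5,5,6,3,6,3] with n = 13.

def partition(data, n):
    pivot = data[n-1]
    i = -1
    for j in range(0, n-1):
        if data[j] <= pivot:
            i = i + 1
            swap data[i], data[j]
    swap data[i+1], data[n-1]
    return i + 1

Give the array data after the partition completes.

pivot=3, i=-1
j=0: 4>3, skip
j=1: 4>3, skip
j=2: 5>3, skip
j=3: 3≤3, i=0, swap(0,3) ⇒ [3,4,5,4,5,3,3,5,5,6,3,6,3]
j=4: 5>3, skip
j=5: 3≤3, i=1, swap(1,5) ⇒ [3,3,5,4,5,4,3,5,5,6,3,6,3]
j=6: 3≤3, i=2, swap(2,6) ⇒ [3,3,3,4,5,4,5,5,5,6,3,6,3]
j=7: 5>3, skip
j=8: 5>3, skip
j=9: 6>3, skip
j=10: 3≤3, i=3, swap(3,10) ⇒ [3,3,3,3,5,4,5,5,5,6,4,6,3]
j=11: 6>3, skip
swap(4,12) ⇒ [3,3,3,3,3,4,5,5,5,6,4,6,5]; return 4

[3,3,3,3,3,4,5,5,5,6,4,6,5]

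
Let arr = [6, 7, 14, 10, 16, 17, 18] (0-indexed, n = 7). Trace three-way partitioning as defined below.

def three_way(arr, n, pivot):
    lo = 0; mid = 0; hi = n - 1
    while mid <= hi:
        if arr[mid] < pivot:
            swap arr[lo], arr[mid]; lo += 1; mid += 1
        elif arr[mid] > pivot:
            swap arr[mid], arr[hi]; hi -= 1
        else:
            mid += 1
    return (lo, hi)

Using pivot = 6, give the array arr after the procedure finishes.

lo=0 mid=0 hi=6
6=6: mid=1
7>6: swap(1,6), hi=5 ⇒ [6, 18, 14, 10, 16, 17, 7]
18>6: swap(1,5), hi=4 ⇒ [6, 17, 14, 10, 16, 18, 7]
17>6: swap(1,4), hi=3 ⇒ [6, 16, 14, 10, 17, 18, 7]
16>6: swap(1,3), hi=2 ⇒ [6, 10, 14, 16, 17, 18, 7]
10>6: swap(1,2), hi=1 ⇒ [6, 14, 10, 16, 17, 18, 7]
14>6: swap(1,1), hi=0 ⇒ [6, 14, 10, 16, 17, 18, 7]
done. lo=0 hi=0; arr=[6, 14, 10, 16, 17, 18, 7]

[6, 14, 10, 16, 17, 18, 7]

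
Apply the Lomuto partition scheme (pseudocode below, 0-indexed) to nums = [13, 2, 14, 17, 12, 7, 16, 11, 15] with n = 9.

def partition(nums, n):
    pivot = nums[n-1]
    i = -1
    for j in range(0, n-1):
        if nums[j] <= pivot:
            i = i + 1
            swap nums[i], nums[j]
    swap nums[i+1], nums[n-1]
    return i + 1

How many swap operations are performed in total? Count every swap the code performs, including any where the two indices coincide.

7

pivot = nums[8] = 15; i = -1
j=0: nums[0]=13 ≤ 15 → i=0, swap nums[0],nums[0] (no change) → [13, 2, 14, 17, 12, 7, 16, 11, 15]
j=1: nums[1]=2 ≤ 15 → i=1, swap nums[1],nums[1] (no change) → [13, 2, 14, 17, 12, 7, 16, 11, 15]
j=2: nums[2]=14 ≤ 15 → i=2, swap nums[2],nums[2] (no change) → [13, 2, 14, 17, 12, 7, 16, 11, 15]
j=3: nums[3]=17 > 15 → no swap
j=4: nums[4]=12 ≤ 15 → i=3, swap nums[3],nums[4] → [13, 2, 14, 12, 17, 7, 16, 11, 15]
j=5: nums[5]=7 ≤ 15 → i=4, swap nums[4],nums[5] → [13, 2, 14, 12, 7, 17, 16, 11, 15]
j=6: nums[6]=16 > 15 → no swap
j=7: nums[7]=11 ≤ 15 → i=5, swap nums[5],nums[7] → [13, 2, 14, 12, 7, 11, 16, 17, 15]
final swap nums[6],nums[8] → [13, 2, 14, 12, 7, 11, 15, 17, 16]; return 6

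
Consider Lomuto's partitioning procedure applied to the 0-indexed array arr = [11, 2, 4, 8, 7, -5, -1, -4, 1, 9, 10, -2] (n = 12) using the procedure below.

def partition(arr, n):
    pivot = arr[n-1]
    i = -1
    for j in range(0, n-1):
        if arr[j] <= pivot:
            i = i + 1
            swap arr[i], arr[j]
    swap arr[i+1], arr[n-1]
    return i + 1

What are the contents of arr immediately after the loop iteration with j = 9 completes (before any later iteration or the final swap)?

pivot=-2, i=-1
j=0: 11>-2, skip
j=1: 2>-2, skip
j=2: 4>-2, skip
j=3: 8>-2, skip
j=4: 7>-2, skip
j=5: -5≤-2, i=0, swap(0,5) ⇒ [-5, 2, 4, 8, 7, 11, -1, -4, 1, 9, 10, -2]
j=6: -1>-2, skip
j=7: -4≤-2, i=1, swap(1,7) ⇒ [-5, -4, 4, 8, 7, 11, -1, 2, 1, 9, 10, -2]
j=8: 1>-2, skip
j=9: 9>-2, skip
(after j=9) arr = [-5, -4, 4, 8, 7, 11, -1, 2, 1, 9, 10, -2]

[-5, -4, 4, 8, 7, 11, -1, 2, 1, 9, 10, -2]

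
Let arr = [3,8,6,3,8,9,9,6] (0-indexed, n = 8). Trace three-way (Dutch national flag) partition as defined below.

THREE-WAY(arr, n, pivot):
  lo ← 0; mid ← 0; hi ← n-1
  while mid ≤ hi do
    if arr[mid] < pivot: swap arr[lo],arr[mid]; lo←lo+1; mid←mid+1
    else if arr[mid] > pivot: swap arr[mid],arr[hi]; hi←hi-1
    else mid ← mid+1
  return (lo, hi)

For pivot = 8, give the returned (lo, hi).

pivot = 8; lo=0, mid=0, hi=7
arr[mid]=3<8: swap arr[0],arr[0]; lo=1,mid=1 → [3,8,6,3,8,9,9,6]
arr[mid]=8=8: mid=2
arr[mid]=6<8: swap arr[1],arr[2]; lo=2,mid=3 → [3,6,8,3,8,9,9,6]
arr[mid]=3<8: swap arr[2],arr[3]; lo=3,mid=4 → [3,6,3,8,8,9,9,6]
arr[mid]=8=8: mid=5
arr[mid]=9>8: swap arr[5],arr[7]; hi=6 → [3,6,3,8,8,6,9,9]
arr[mid]=6<8: swap arr[3],arr[5]; lo=4,mid=6 → [3,6,3,6,8,8,9,9]
arr[mid]=9>8: swap arr[6],arr[6]; hi=5 → [3,6,3,6,8,8,9,9]
end: lo=4, hi=5; arr = [3,6,3,6,8,8,9,9]

(4, 5)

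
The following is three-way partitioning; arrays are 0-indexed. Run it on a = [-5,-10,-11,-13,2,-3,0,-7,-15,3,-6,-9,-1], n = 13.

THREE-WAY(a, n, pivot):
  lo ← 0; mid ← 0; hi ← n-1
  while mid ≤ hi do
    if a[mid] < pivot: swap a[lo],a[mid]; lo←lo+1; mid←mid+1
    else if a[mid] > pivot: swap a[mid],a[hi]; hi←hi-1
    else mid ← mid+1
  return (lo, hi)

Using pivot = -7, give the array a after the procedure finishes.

pivot = -7; lo=0, mid=0, hi=12
a[mid]=-5>-7: swap a[0],a[12]; hi=11 → [-1,-10,-11,-13,2,-3,0,-7,-15,3,-6,-9,-5]
a[mid]=-1>-7: swap a[0],a[11]; hi=10 → [-9,-10,-11,-13,2,-3,0,-7,-15,3,-6,-1,-5]
a[mid]=-9<-7: swap a[0],a[0]; lo=1,mid=1 → [-9,-10,-11,-13,2,-3,0,-7,-15,3,-6,-1,-5]
a[mid]=-10<-7: swap a[1],a[1]; lo=2,mid=2 → [-9,-10,-11,-13,2,-3,0,-7,-15,3,-6,-1,-5]
a[mid]=-11<-7: swap a[2],a[2]; lo=3,mid=3 → [-9,-10,-11,-13,2,-3,0,-7,-15,3,-6,-1,-5]
a[mid]=-13<-7: swap a[3],a[3]; lo=4,mid=4 → [-9,-10,-11,-13,2,-3,0,-7,-15,3,-6,-1,-5]
a[mid]=2>-7: swap a[4],a[10]; hi=9 → [-9,-10,-11,-13,-6,-3,0,-7,-15,3,2,-1,-5]
a[mid]=-6>-7: swap a[4],a[9]; hi=8 → [-9,-10,-11,-13,3,-3,0,-7,-15,-6,2,-1,-5]
a[mid]=3>-7: swap a[4],a[8]; hi=7 → [-9,-10,-11,-13,-15,-3,0,-7,3,-6,2,-1,-5]
a[mid]=-15<-7: swap a[4],a[4]; lo=5,mid=5 → [-9,-10,-11,-13,-15,-3,0,-7,3,-6,2,-1,-5]
a[mid]=-3>-7: swap a[5],a[7]; hi=6 → [-9,-10,-11,-13,-15,-7,0,-3,3,-6,2,-1,-5]
a[mid]=-7=-7: mid=6
a[mid]=0>-7: swap a[6],a[6]; hi=5 → [-9,-10,-11,-13,-15,-7,0,-3,3,-6,2,-1,-5]
end: lo=5, hi=5; a = [-9,-10,-11,-13,-15,-7,0,-3,3,-6,2,-1,-5]

[-9,-10,-11,-13,-15,-7,0,-3,3,-6,2,-1,-5]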